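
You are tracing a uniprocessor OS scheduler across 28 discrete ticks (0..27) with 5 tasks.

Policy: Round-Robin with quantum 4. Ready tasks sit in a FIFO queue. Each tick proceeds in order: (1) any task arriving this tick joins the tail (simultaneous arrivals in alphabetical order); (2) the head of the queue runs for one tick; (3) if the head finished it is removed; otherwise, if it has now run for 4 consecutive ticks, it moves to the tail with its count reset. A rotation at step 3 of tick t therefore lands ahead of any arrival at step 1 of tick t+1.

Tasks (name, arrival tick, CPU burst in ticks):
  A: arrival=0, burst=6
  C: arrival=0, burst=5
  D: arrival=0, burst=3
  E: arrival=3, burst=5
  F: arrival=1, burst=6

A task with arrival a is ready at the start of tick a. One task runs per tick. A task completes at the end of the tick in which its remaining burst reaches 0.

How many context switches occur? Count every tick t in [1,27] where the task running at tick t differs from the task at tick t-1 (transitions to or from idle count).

context switches = 9

t=0: queue=[A,C,D] q_used=0 → run A
t=1: queue=[A,C,D,F] q_used=1 → run A
t=2: queue=[A,C,D,F] q_used=2 → run A
t=3: queue=[A,C,D,F,E] q_used=3 → run A
t=4: queue=[C,D,F,E,A] q_used=0 → run C
t=5: queue=[C,D,F,E,A] q_used=1 → run C
t=6: queue=[C,D,F,E,A] q_used=2 → run C
t=7: queue=[C,D,F,E,A] q_used=3 → run C
t=8: queue=[D,F,E,A,C] q_used=0 → run D
t=9: queue=[D,F,E,A,C] q_used=1 → run D
t=10: queue=[D,F,E,A,C] q_used=2 → run D
t=11: queue=[F,E,A,C] q_used=0 → run F
t=12: queue=[F,E,A,C] q_used=1 → run F
t=13: queue=[F,E,A,C] q_used=2 → run F
t=14: queue=[F,E,A,C] q_used=3 → run F
t=15: queue=[E,A,C,F] q_used=0 → run E
t=16: queue=[E,A,C,F] q_used=1 → run E
t=17: queue=[E,A,C,F] q_used=2 → run E
t=18: queue=[E,A,C,F] q_used=3 → run E
t=19: queue=[A,C,F,E] q_used=0 → run A
t=20: queue=[A,C,F,E] q_used=1 → run A
t=21: queue=[C,F,E] q_used=0 → run C
t=22: queue=[F,E] q_used=0 → run F
t=23: queue=[F,E] q_used=1 → run F
t=24: queue=[E] q_used=0 → run E
t=25: (idle)
t=26: (idle)
t=27: (idle)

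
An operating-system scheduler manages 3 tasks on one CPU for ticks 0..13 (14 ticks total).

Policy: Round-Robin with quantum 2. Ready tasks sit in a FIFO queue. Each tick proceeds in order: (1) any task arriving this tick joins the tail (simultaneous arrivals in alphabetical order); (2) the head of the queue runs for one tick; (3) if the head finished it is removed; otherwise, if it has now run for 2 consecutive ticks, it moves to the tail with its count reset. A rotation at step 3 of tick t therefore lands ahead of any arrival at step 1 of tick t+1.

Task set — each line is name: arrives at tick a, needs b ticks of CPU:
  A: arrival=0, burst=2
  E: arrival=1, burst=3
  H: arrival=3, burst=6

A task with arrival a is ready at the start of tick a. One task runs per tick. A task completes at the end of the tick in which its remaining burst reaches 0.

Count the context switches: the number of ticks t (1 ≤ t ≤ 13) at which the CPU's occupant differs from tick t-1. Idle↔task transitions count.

t=0: queue=[A] q_used=0 → run A
t=1: queue=[A,E] q_used=1 → run A
t=2: queue=[E] q_used=0 → run E
t=3: queue=[E,H] q_used=1 → run E
t=4: queue=[H,E] q_used=0 → run H
t=5: queue=[H,E] q_used=1 → run H
t=6: queue=[E,H] q_used=0 → run E
t=7: queue=[H] q_used=0 → run H
t=8: queue=[H] q_used=1 → run H
t=9: queue=[H] q_used=0 → run H
t=10: queue=[H] q_used=1 → run H
t=11: (idle)
t=12: (idle)
t=13: (idle)

context switches = 5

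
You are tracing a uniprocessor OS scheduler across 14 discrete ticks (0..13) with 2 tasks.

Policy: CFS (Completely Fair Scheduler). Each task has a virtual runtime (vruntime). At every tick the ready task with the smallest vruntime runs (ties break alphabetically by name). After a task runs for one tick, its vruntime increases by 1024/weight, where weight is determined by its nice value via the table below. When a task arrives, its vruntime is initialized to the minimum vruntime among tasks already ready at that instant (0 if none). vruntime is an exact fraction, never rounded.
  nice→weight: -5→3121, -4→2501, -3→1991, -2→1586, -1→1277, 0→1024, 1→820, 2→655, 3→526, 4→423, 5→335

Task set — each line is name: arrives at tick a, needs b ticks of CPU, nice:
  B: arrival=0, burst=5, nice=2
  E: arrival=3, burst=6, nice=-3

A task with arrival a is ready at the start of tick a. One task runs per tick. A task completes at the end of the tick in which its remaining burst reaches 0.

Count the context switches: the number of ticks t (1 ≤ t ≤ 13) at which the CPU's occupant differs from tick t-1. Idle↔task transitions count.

t=0: vr[B=0] → run B
t=1: vr[B=1024/655] → run B
t=2: vr[B=2048/655] → run B
t=3: vr[B=3072/655 E=3072/655] → run B
t=4: vr[B=4096/655 E=3072/655] → run E
t=5: vr[B=4096/655 E=6787072/1304105] → run E
t=6: vr[B=4096/655 E=7457792/1304105] → run E
t=7: vr[B=4096/655 E=8128512/1304105] → run E
t=8: vr[B=4096/655 E=8799232/1304105] → run B
t=9: vr[E=8799232/1304105] → run E
t=10: vr[E=9469952/1304105] → run E
t=11: (idle)
t=12: (idle)
t=13: (idle)

context switches = 4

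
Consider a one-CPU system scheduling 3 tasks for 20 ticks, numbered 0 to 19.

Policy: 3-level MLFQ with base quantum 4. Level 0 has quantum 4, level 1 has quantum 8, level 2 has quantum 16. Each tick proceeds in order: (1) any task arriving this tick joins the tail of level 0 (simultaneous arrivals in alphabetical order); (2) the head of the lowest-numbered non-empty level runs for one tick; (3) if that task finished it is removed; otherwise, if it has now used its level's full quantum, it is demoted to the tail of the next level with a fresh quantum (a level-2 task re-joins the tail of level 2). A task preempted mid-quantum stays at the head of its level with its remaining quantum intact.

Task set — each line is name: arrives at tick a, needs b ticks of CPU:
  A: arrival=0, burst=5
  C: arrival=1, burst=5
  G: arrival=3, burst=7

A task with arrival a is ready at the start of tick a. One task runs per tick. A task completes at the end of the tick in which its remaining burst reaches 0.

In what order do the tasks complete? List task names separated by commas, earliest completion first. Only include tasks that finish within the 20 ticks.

t=0: L0/L1/L2 = A/-/- → run A
t=1: L0/L1/L2 = AC/-/- → run A
t=2: L0/L1/L2 = AC/-/- → run A
t=3: L0/L1/L2 = ACG/-/- → run A
t=4: L0/L1/L2 = CG/A/- → run C
t=5: L0/L1/L2 = CG/A/- → run C
t=6: L0/L1/L2 = CG/A/- → run C
t=7: L0/L1/L2 = CG/A/- → run C
t=8: L0/L1/L2 = G/AC/- → run G
t=9: L0/L1/L2 = G/AC/- → run G
t=10: L0/L1/L2 = G/AC/- → run G
t=11: L0/L1/L2 = G/AC/- → run G
t=12: L0/L1/L2 = -/ACG/- → run A
t=13: L0/L1/L2 = -/CG/- → run C
t=14: L0/L1/L2 = -/G/- → run G
t=15: L0/L1/L2 = -/G/- → run G
t=16: L0/L1/L2 = -/G/- → run G
t=17: (idle)
t=18: (idle)
t=19: (idle)

completion order = A, C, G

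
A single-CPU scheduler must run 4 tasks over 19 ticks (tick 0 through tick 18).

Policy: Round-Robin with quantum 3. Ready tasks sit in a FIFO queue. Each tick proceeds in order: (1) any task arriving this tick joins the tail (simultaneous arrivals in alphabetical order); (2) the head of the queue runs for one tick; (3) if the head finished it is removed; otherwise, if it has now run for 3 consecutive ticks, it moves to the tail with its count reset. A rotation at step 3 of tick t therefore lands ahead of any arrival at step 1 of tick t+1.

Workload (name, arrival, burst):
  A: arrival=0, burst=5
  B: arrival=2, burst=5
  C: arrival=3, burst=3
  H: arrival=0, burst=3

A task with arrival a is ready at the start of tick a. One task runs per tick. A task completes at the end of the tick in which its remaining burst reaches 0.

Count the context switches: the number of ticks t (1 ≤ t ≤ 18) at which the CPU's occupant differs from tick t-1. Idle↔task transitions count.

context switches = 6

t=0: queue=[A,H] q_used=0 → run A
t=1: queue=[A,H] q_used=1 → run A
t=2: queue=[A,H,B] q_used=2 → run A
t=3: queue=[H,B,A,C] q_used=0 → run H
t=4: queue=[H,B,A,C] q_used=1 → run H
t=5: queue=[H,B,A,C] q_used=2 → run H
t=6: queue=[B,A,C] q_used=0 → run B
t=7: queue=[B,A,C] q_used=1 → run B
t=8: queue=[B,A,C] q_used=2 → run B
t=9: queue=[A,C,B] q_used=0 → run A
t=10: queue=[A,C,B] q_used=1 → run A
t=11: queue=[C,B] q_used=0 → run C
t=12: queue=[C,B] q_used=1 → run C
t=13: queue=[C,B] q_used=2 → run C
t=14: queue=[B] q_used=0 → run B
t=15: queue=[B] q_used=1 → run B
t=16: (idle)
t=17: (idle)
t=18: (idle)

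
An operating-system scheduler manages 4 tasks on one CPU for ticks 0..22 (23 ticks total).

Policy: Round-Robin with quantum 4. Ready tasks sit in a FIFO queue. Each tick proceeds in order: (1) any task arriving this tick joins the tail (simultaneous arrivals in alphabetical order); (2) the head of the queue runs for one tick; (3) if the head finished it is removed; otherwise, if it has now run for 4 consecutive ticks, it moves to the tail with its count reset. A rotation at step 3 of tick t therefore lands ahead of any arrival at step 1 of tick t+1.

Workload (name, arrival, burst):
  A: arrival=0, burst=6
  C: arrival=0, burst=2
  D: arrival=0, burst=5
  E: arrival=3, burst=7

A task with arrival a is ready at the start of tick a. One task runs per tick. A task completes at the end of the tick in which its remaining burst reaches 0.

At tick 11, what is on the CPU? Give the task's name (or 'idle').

running at tick 11 = E

t=0: queue=[A,C,D] q_used=0 → run A
t=1: queue=[A,C,D] q_used=1 → run A
t=2: queue=[A,C,D] q_used=2 → run A
t=3: queue=[A,C,D,E] q_used=3 → run A
t=4: queue=[C,D,E,A] q_used=0 → run C
t=5: queue=[C,D,E,A] q_used=1 → run C
t=6: queue=[D,E,A] q_used=0 → run D
t=7: queue=[D,E,A] q_used=1 → run D
t=8: queue=[D,E,A] q_used=2 → run D
t=9: queue=[D,E,A] q_used=3 → run D
t=10: queue=[E,A,D] q_used=0 → run E
t=11: queue=[E,A,D] q_used=1 → run E
t=12: queue=[E,A,D] q_used=2 → run E
t=13: queue=[E,A,D] q_used=3 → run E
t=14: queue=[A,D,E] q_used=0 → run A
t=15: queue=[A,D,E] q_used=1 → run A
t=16: queue=[D,E] q_used=0 → run D
t=17: queue=[E] q_used=0 → run E
t=18: queue=[E] q_used=1 → run E
t=19: queue=[E] q_used=2 → run E
t=20: (idle)
t=21: (idle)
t=22: (idle)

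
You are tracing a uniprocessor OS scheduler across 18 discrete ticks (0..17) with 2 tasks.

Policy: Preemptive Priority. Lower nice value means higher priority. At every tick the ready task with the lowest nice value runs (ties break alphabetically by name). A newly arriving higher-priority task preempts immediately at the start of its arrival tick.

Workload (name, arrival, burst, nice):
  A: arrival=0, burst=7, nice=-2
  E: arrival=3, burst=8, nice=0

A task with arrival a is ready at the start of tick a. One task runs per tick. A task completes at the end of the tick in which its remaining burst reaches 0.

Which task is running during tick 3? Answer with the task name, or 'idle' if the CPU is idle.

t=0: ready={A} → run A
t=1: ready={A} → run A
t=2: ready={A} → run A
t=3: ready={A,E} → run A
t=4: ready={A,E} → run A
t=5: ready={A,E} → run A
t=6: ready={A,E} → run A
t=7: ready={E} → run E
t=8: ready={E} → run E
t=9: ready={E} → run E
t=10: ready={E} → run E
t=11: ready={E} → run E
t=12: ready={E} → run E
t=13: ready={E} → run E
t=14: ready={E} → run E
t=15: (idle)
t=16: (idle)
t=17: (idle)

running at tick 3 = A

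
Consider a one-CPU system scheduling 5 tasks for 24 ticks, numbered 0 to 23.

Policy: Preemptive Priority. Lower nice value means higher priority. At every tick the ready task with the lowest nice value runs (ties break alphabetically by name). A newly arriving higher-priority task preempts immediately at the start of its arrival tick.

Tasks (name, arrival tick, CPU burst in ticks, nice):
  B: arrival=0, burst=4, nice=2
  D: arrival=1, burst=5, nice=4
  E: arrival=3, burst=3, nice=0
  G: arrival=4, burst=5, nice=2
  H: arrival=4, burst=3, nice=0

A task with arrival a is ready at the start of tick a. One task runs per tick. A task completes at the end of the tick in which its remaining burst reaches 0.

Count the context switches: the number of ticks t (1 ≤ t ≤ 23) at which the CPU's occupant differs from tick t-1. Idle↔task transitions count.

context switches = 6

t=0: ready={B} → run B
t=1: ready={B,D} → run B
t=2: ready={B,D} → run B
t=3: ready={B,D,E} → run E
t=4: ready={B,D,E,G,H} → run E
t=5: ready={B,D,E,G,H} → run E
t=6: ready={B,D,G,H} → run H
t=7: ready={B,D,G,H} → run H
t=8: ready={B,D,G,H} → run H
t=9: ready={B,D,G} → run B
t=10: ready={D,G} → run G
t=11: ready={D,G} → run G
t=12: ready={D,G} → run G
t=13: ready={D,G} → run G
t=14: ready={D,G} → run G
t=15: ready={D} → run D
t=16: ready={D} → run D
t=17: ready={D} → run D
t=18: ready={D} → run D
t=19: ready={D} → run D
t=20: (idle)
t=21: (idle)
t=22: (idle)
t=23: (idle)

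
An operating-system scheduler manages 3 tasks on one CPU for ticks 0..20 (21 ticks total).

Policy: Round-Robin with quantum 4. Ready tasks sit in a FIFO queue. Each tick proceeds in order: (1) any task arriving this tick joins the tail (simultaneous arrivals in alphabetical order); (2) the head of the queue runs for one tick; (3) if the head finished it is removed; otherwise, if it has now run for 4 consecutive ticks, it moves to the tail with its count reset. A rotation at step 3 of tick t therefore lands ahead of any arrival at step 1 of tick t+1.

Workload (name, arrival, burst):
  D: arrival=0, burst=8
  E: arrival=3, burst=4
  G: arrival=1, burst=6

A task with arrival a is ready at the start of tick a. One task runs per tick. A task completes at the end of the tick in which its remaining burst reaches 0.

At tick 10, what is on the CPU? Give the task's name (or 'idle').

running at tick 10 = E

t=0: queue=[D] q_used=0 → run D
t=1: queue=[D,G] q_used=1 → run D
t=2: queue=[D,G] q_used=2 → run D
t=3: queue=[D,G,E] q_used=3 → run D
t=4: queue=[G,E,D] q_used=0 → run G
t=5: queue=[G,E,D] q_used=1 → run G
t=6: queue=[G,E,D] q_used=2 → run G
t=7: queue=[G,E,D] q_used=3 → run G
t=8: queue=[E,D,G] q_used=0 → run E
t=9: queue=[E,D,G] q_used=1 → run E
t=10: queue=[E,D,G] q_used=2 → run E
t=11: queue=[E,D,G] q_used=3 → run E
t=12: queue=[D,G] q_used=0 → run D
t=13: queue=[D,G] q_used=1 → run D
t=14: queue=[D,G] q_used=2 → run D
t=15: queue=[D,G] q_used=3 → run D
t=16: queue=[G] q_used=0 → run G
t=17: queue=[G] q_used=1 → run G
t=18: (idle)
t=19: (idle)
t=20: (idle)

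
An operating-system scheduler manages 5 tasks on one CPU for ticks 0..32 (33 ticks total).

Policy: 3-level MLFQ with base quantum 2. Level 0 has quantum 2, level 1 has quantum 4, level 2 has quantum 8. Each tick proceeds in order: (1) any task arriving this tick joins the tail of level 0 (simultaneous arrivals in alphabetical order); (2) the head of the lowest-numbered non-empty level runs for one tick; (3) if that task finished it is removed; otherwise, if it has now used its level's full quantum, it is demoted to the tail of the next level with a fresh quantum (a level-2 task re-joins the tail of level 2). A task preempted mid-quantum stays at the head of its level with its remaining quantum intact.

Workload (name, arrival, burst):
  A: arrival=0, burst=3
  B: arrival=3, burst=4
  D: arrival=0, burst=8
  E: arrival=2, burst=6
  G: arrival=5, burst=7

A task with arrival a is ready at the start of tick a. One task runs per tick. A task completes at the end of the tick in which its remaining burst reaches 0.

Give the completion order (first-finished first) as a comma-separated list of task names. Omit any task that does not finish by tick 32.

completion order = A, E, B, D, G

t=0: L0/L1/L2 = AD/-/- → run A
t=1: L0/L1/L2 = AD/-/- → run A
t=2: L0/L1/L2 = DE/A/- → run D
t=3: L0/L1/L2 = DEB/A/- → run D
t=4: L0/L1/L2 = EB/AD/- → run E
t=5: L0/L1/L2 = EBG/AD/- → run E
t=6: L0/L1/L2 = BG/ADE/- → run B
t=7: L0/L1/L2 = BG/ADE/- → run B
t=8: L0/L1/L2 = G/ADEB/- → run G
t=9: L0/L1/L2 = G/ADEB/- → run G
t=10: L0/L1/L2 = -/ADEBG/- → run A
t=11: L0/L1/L2 = -/DEBG/- → run D
t=12: L0/L1/L2 = -/DEBG/- → run D
t=13: L0/L1/L2 = -/DEBG/- → run D
t=14: L0/L1/L2 = -/DEBG/- → run D
t=15: L0/L1/L2 = -/EBG/D → run E
t=16: L0/L1/L2 = -/EBG/D → run E
t=17: L0/L1/L2 = -/EBG/D → run E
t=18: L0/L1/L2 = -/EBG/D → run E
t=19: L0/L1/L2 = -/BG/D → run B
t=20: L0/L1/L2 = -/BG/D → run B
t=21: L0/L1/L2 = -/G/D → run G
t=22: L0/L1/L2 = -/G/D → run G
t=23: L0/L1/L2 = -/G/D → run G
t=24: L0/L1/L2 = -/G/D → run G
t=25: L0/L1/L2 = -/-/DG → run D
t=26: L0/L1/L2 = -/-/DG → run D
t=27: L0/L1/L2 = -/-/G → run G
t=28: (idle)
t=29: (idle)
t=30: (idle)
t=31: (idle)
t=32: (idle)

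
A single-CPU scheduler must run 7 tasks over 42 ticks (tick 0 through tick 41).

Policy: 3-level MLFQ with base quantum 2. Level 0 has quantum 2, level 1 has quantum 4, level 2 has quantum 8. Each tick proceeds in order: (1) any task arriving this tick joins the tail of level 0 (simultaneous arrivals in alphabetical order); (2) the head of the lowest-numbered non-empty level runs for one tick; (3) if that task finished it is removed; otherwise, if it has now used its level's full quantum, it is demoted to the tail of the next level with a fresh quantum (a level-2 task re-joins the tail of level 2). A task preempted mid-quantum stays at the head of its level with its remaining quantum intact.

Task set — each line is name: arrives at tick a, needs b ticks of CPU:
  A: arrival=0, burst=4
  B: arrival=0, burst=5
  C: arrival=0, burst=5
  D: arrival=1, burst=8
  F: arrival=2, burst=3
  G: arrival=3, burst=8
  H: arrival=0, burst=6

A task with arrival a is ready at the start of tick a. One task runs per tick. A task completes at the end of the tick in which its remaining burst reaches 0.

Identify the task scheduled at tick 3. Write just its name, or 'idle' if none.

t=0: L0/L1/L2 = ABCH/-/- → run A
t=1: L0/L1/L2 = ABCHD/-/- → run A
t=2: L0/L1/L2 = BCHDF/A/- → run B
t=3: L0/L1/L2 = BCHDFG/A/- → run B
t=4: L0/L1/L2 = CHDFG/AB/- → run C
t=5: L0/L1/L2 = CHDFG/AB/- → run C
t=6: L0/L1/L2 = HDFG/ABC/- → run H
t=7: L0/L1/L2 = HDFG/ABC/- → run H
t=8: L0/L1/L2 = DFG/ABCH/- → run D
t=9: L0/L1/L2 = DFG/ABCH/- → run D
t=10: L0/L1/L2 = FG/ABCHD/- → run F
t=11: L0/L1/L2 = FG/ABCHD/- → run F
t=12: L0/L1/L2 = G/ABCHDF/- → run G
t=13: L0/L1/L2 = G/ABCHDF/- → run G
t=14: L0/L1/L2 = -/ABCHDFG/- → run A
t=15: L0/L1/L2 = -/ABCHDFG/- → run A
t=16: L0/L1/L2 = -/BCHDFG/- → run B
t=17: L0/L1/L2 = -/BCHDFG/- → run B
t=18: L0/L1/L2 = -/BCHDFG/- → run B
t=19: L0/L1/L2 = -/CHDFG/- → run C
t=20: L0/L1/L2 = -/CHDFG/- → run C
t=21: L0/L1/L2 = -/CHDFG/- → run C
t=22: L0/L1/L2 = -/HDFG/- → run H
t=23: L0/L1/L2 = -/HDFG/- → run H
t=24: L0/L1/L2 = -/HDFG/- → run H
t=25: L0/L1/L2 = -/HDFG/- → run H
t=26: L0/L1/L2 = -/DFG/- → run D
t=27: L0/L1/L2 = -/DFG/- → run D
t=28: L0/L1/L2 = -/DFG/- → run D
t=29: L0/L1/L2 = -/DFG/- → run D
t=30: L0/L1/L2 = -/FG/D → run F
t=31: L0/L1/L2 = -/G/D → run G
t=32: L0/L1/L2 = -/G/D → run G
t=33: L0/L1/L2 = -/G/D → run G
t=34: L0/L1/L2 = -/G/D → run G
t=35: L0/L1/L2 = -/-/DG → run D
t=36: L0/L1/L2 = -/-/DG → run D
t=37: L0/L1/L2 = -/-/G → run G
t=38: L0/L1/L2 = -/-/G → run G
t=39: (idle)
t=40: (idle)
t=41: (idle)

running at tick 3 = B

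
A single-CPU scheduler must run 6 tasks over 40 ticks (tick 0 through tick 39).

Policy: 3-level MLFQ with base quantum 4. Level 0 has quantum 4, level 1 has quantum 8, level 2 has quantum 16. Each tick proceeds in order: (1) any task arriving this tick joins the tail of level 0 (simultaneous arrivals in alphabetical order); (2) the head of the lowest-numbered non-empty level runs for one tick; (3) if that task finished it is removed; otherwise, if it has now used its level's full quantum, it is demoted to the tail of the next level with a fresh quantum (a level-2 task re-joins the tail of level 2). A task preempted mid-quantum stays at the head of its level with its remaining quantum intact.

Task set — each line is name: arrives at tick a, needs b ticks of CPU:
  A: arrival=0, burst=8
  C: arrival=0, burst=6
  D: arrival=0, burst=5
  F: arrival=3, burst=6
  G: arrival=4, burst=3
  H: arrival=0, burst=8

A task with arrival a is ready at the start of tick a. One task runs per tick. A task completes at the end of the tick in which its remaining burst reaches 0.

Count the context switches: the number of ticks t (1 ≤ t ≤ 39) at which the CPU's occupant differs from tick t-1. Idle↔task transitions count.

t=0: L0/L1/L2 = ACDH/-/- → run A
t=1: L0/L1/L2 = ACDH/-/- → run A
t=2: L0/L1/L2 = ACDH/-/- → run A
t=3: L0/L1/L2 = ACDHF/-/- → run A
t=4: L0/L1/L2 = CDHFG/A/- → run C
t=5: L0/L1/L2 = CDHFG/A/- → run C
t=6: L0/L1/L2 = CDHFG/A/- → run C
t=7: L0/L1/L2 = CDHFG/A/- → run C
t=8: L0/L1/L2 = DHFG/AC/- → run D
t=9: L0/L1/L2 = DHFG/AC/- → run D
t=10: L0/L1/L2 = DHFG/AC/- → run D
t=11: L0/L1/L2 = DHFG/AC/- → run D
t=12: L0/L1/L2 = HFG/ACD/- → run H
t=13: L0/L1/L2 = HFG/ACD/- → run H
t=14: L0/L1/L2 = HFG/ACD/- → run H
t=15: L0/L1/L2 = HFG/ACD/- → run H
t=16: L0/L1/L2 = FG/ACDH/- → run F
t=17: L0/L1/L2 = FG/ACDH/- → run F
t=18: L0/L1/L2 = FG/ACDH/- → run F
t=19: L0/L1/L2 = FG/ACDH/- → run F
t=20: L0/L1/L2 = G/ACDHF/- → run G
t=21: L0/L1/L2 = G/ACDHF/- → run G
t=22: L0/L1/L2 = G/ACDHF/- → run G
t=23: L0/L1/L2 = -/ACDHF/- → run A
t=24: L0/L1/L2 = -/ACDHF/- → run A
t=25: L0/L1/L2 = -/ACDHF/- → run A
t=26: L0/L1/L2 = -/ACDHF/- → run A
t=27: L0/L1/L2 = -/CDHF/- → run C
t=28: L0/L1/L2 = -/CDHF/- → run C
t=29: L0/L1/L2 = -/DHF/- → run D
t=30: L0/L1/L2 = -/HF/- → run H
t=31: L0/L1/L2 = -/HF/- → run H
t=32: L0/L1/L2 = -/HF/- → run H
t=33: L0/L1/L2 = -/HF/- → run H
t=34: L0/L1/L2 = -/F/- → run F
t=35: L0/L1/L2 = -/F/- → run F
t=36: (idle)
t=37: (idle)
t=38: (idle)
t=39: (idle)

context switches = 11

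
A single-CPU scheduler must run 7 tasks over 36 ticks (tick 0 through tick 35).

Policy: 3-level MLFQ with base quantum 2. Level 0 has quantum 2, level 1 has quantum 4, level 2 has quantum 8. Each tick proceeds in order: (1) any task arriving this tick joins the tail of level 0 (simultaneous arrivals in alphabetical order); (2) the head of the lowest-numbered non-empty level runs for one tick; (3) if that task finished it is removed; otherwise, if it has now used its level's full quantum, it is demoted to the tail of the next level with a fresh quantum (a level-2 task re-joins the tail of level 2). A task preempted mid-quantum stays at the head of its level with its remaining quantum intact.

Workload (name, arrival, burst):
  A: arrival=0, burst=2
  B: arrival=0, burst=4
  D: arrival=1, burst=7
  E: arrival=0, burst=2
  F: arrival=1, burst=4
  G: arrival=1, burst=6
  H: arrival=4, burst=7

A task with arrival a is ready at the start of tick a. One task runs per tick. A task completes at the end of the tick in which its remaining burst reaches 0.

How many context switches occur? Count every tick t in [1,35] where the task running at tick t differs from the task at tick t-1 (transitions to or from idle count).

t=0: L0/L1/L2 = ABE/-/- → run A
t=1: L0/L1/L2 = ABEDFG/-/- → run A
t=2: L0/L1/L2 = BEDFG/-/- → run B
t=3: L0/L1/L2 = BEDFG/-/- → run B
t=4: L0/L1/L2 = EDFGH/B/- → run E
t=5: L0/L1/L2 = EDFGH/B/- → run E
t=6: L0/L1/L2 = DFGH/B/- → run D
t=7: L0/L1/L2 = DFGH/B/- → run D
t=8: L0/L1/L2 = FGH/BD/- → run F
t=9: L0/L1/L2 = FGH/BD/- → run F
t=10: L0/L1/L2 = GH/BDF/- → run G
t=11: L0/L1/L2 = GH/BDF/- → run G
t=12: L0/L1/L2 = H/BDFG/- → run H
t=13: L0/L1/L2 = H/BDFG/- → run H
t=14: L0/L1/L2 = -/BDFGH/- → run B
t=15: L0/L1/L2 = -/BDFGH/- → run B
t=16: L0/L1/L2 = -/DFGH/- → run D
t=17: L0/L1/L2 = -/DFGH/- → run D
t=18: L0/L1/L2 = -/DFGH/- → run D
t=19: L0/L1/L2 = -/DFGH/- → run D
t=20: L0/L1/L2 = -/FGH/D → run F
t=21: L0/L1/L2 = -/FGH/D → run F
t=22: L0/L1/L2 = -/GH/D → run G
t=23: L0/L1/L2 = -/GH/D → run G
t=24: L0/L1/L2 = -/GH/D → run G
t=25: L0/L1/L2 = -/GH/D → run G
t=26: L0/L1/L2 = -/H/D → run H
t=27: L0/L1/L2 = -/H/D → run H
t=28: L0/L1/L2 = -/H/D → run H
t=29: L0/L1/L2 = -/H/D → run H
t=30: L0/L1/L2 = -/-/DH → run D
t=31: L0/L1/L2 = -/-/H → run H
t=32: (idle)
t=33: (idle)
t=34: (idle)
t=35: (idle)

context switches = 14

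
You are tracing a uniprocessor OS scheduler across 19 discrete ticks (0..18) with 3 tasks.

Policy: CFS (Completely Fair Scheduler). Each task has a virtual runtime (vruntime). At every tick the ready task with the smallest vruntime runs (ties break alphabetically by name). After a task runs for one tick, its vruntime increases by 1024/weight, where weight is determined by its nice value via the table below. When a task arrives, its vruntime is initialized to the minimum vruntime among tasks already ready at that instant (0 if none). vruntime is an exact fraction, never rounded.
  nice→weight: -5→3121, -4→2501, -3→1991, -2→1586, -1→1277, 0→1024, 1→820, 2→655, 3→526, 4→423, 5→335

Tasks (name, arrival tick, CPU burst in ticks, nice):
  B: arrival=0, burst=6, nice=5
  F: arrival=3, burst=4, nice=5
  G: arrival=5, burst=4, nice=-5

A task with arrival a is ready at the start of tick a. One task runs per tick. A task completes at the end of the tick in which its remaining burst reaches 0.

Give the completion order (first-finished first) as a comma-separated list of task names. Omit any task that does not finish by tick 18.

completion order = G, B, F

t=0: vr[B=0] → run B
t=1: vr[B=1024/335] → run B
t=2: vr[B=2048/335] → run B
t=3: vr[B=3072/335 F=3072/335] → run B
t=4: vr[B=4096/335 F=3072/335] → run F
t=5: vr[B=4096/335 F=4096/335 G=4096/335] → run B
t=6: vr[B=1024/67 F=4096/335 G=4096/335] → run F
t=7: vr[B=1024/67 F=1024/67 G=4096/335] → run G
t=8: vr[B=1024/67 F=1024/67 G=13126656/1045535] → run G
t=9: vr[B=1024/67 F=1024/67 G=13469696/1045535] → run G
t=10: vr[B=1024/67 F=1024/67 G=13812736/1045535] → run G
t=11: vr[B=1024/67 F=1024/67] → run B
t=12: vr[F=1024/67] → run F
t=13: vr[F=6144/335] → run F
t=14: (idle)
t=15: (idle)
t=16: (idle)
t=17: (idle)
t=18: (idle)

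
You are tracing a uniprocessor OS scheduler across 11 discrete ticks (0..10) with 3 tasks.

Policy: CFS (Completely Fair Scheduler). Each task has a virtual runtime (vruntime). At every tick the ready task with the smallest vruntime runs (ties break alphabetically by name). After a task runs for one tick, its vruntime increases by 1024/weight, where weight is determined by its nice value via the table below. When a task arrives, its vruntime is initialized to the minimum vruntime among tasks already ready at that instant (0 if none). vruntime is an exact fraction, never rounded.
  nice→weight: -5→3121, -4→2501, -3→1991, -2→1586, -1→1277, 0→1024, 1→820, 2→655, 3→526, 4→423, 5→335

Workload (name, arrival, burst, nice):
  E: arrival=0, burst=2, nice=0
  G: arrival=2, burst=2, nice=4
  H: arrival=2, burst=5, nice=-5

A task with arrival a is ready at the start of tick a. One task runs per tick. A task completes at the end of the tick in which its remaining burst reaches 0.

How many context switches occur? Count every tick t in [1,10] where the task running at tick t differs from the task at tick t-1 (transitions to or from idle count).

t=0: vr[E=0] → run E
t=1: vr[E=1] → run E
t=2: vr[G=0 H=0] → run G
t=3: vr[G=1024/423 H=0] → run H
t=4: vr[G=1024/423 H=1024/3121] → run H
t=5: vr[G=1024/423 H=2048/3121] → run H
t=6: vr[G=1024/423 H=3072/3121] → run H
t=7: vr[G=1024/423 H=4096/3121] → run H
t=8: vr[G=1024/423] → run G
t=9: (idle)
t=10: (idle)

context switches = 4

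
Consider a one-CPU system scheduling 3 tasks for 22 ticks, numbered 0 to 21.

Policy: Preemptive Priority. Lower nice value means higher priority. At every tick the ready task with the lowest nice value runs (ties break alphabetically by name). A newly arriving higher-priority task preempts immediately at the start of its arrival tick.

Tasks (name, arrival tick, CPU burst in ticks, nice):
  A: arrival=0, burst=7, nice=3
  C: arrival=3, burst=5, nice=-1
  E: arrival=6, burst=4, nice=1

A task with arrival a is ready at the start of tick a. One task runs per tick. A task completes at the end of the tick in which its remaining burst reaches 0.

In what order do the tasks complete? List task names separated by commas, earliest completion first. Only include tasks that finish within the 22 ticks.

completion order = C, E, A

t=0: ready={A} → run A
t=1: ready={A} → run A
t=2: ready={A} → run A
t=3: ready={A,C} → run C
t=4: ready={A,C} → run C
t=5: ready={A,C} → run C
t=6: ready={A,C,E} → run C
t=7: ready={A,C,E} → run C
t=8: ready={A,E} → run E
t=9: ready={A,E} → run E
t=10: ready={A,E} → run E
t=11: ready={A,E} → run E
t=12: ready={A} → run A
t=13: ready={A} → run A
t=14: ready={A} → run A
t=15: ready={A} → run A
t=16: (idle)
t=17: (idle)
t=18: (idle)
t=19: (idle)
t=20: (idle)
t=21: (idle)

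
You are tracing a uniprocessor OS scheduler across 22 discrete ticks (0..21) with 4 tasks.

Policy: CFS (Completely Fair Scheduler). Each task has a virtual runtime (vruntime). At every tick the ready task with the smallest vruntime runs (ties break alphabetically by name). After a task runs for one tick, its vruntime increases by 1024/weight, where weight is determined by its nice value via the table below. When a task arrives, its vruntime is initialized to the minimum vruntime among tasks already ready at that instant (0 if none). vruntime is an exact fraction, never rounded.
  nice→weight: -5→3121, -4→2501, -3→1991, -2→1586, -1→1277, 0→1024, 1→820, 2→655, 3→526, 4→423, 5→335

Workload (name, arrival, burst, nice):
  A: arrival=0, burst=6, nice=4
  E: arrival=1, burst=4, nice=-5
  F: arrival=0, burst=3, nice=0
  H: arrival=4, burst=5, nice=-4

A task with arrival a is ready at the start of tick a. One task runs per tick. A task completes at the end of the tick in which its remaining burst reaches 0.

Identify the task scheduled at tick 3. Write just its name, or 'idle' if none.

running at tick 3 = E

t=0: vr[A=0 F=0] → run A
t=1: vr[A=1024/423 E=0 F=0] → run E
t=2: vr[A=1024/423 E=1024/3121 F=0] → run F
t=3: vr[A=1024/423 E=1024/3121 F=1] → run E
t=4: vr[A=1024/423 E=2048/3121 F=1 H=2048/3121] → run E
t=5: vr[A=1024/423 E=3072/3121 F=1 H=2048/3121] → run H
t=6: vr[A=1024/423 E=3072/3121 F=1 H=8317952/7805621] → run E
t=7: vr[A=1024/423 F=1 H=8317952/7805621] → run F
t=8: vr[A=1024/423 F=2 H=8317952/7805621] → run H
t=9: vr[A=1024/423 F=2 H=11513856/7805621] → run H
t=10: vr[A=1024/423 F=2 H=14709760/7805621] → run H
t=11: vr[A=1024/423 F=2 H=17905664/7805621] → run F
t=12: vr[A=1024/423 H=17905664/7805621] → run H
t=13: vr[A=1024/423] → run A
t=14: vr[A=2048/423] → run A
t=15: vr[A=1024/141] → run A
t=16: vr[A=4096/423] → run A
t=17: vr[A=5120/423] → run A
t=18: (idle)
t=19: (idle)
t=20: (idle)
t=21: (idle)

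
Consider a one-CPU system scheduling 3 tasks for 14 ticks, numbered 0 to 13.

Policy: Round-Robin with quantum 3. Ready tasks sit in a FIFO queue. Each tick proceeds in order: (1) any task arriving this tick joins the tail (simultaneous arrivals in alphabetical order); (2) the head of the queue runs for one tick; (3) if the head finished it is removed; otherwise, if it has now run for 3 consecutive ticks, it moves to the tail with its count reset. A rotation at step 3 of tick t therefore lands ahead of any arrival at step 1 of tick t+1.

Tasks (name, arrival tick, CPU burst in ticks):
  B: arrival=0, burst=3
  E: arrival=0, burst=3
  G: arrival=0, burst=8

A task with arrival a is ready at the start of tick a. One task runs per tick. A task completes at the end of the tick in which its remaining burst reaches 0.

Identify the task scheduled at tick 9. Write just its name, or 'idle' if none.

t=0: queue=[B,E,G] q_used=0 → run B
t=1: queue=[B,E,G] q_used=1 → run B
t=2: queue=[B,E,G] q_used=2 → run B
t=3: queue=[E,G] q_used=0 → run E
t=4: queue=[E,G] q_used=1 → run E
t=5: queue=[E,G] q_used=2 → run E
t=6: queue=[G] q_used=0 → run G
t=7: queue=[G] q_used=1 → run G
t=8: queue=[G] q_used=2 → run G
t=9: queue=[G] q_used=0 → run G
t=10: queue=[G] q_used=1 → run G
t=11: queue=[G] q_used=2 → run G
t=12: queue=[G] q_used=0 → run G
t=13: queue=[G] q_used=1 → run G

running at tick 9 = G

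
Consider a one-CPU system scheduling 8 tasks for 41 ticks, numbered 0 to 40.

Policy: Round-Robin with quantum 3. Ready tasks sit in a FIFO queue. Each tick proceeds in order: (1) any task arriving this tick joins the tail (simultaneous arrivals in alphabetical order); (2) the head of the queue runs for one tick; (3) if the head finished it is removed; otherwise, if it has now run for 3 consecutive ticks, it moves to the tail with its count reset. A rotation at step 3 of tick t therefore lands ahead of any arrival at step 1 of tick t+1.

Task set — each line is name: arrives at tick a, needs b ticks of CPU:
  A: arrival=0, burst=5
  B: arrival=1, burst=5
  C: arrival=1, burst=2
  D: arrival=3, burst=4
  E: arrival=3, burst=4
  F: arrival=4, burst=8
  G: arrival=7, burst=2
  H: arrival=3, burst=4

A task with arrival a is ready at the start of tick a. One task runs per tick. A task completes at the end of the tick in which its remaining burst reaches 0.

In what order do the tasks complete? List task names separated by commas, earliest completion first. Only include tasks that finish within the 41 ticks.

completion order = C, A, B, G, D, E, H, F

t=0: queue=[A] q_used=0 → run A
t=1: queue=[A,B,C] q_used=1 → run A
t=2: queue=[A,B,C] q_used=2 → run A
t=3: queue=[B,C,A,D,E,H] q_used=0 → run B
t=4: queue=[B,C,A,D,E,H,F] q_used=1 → run B
t=5: queue=[B,C,A,D,E,H,F] q_used=2 → run B
t=6: queue=[C,A,D,E,H,F,B] q_used=0 → run C
t=7: queue=[C,A,D,E,H,F,B,G] q_used=1 → run C
t=8: queue=[A,D,E,H,F,B,G] q_used=0 → run A
t=9: queue=[A,D,E,H,F,B,G] q_used=1 → run A
t=10: queue=[D,E,H,F,B,G] q_used=0 → run D
t=11: queue=[D,E,H,F,B,G] q_used=1 → run D
t=12: queue=[D,E,H,F,B,G] q_used=2 → run D
t=13: queue=[E,H,F,B,G,D] q_used=0 → run E
t=14: queue=[E,H,F,B,G,D] q_used=1 → run E
t=15: queue=[E,H,F,B,G,D] q_used=2 → run E
t=16: queue=[H,F,B,G,D,E] q_used=0 → run H
t=17: queue=[H,F,B,G,D,E] q_used=1 → run H
t=18: queue=[H,F,B,G,D,E] q_used=2 → run H
t=19: queue=[F,B,G,D,E,H] q_used=0 → run F
t=20: queue=[F,B,G,D,E,H] q_used=1 → run F
t=21: queue=[F,B,G,D,E,H] q_used=2 → run F
t=22: queue=[B,G,D,E,H,F] q_used=0 → run B
t=23: queue=[B,G,D,E,H,F] q_used=1 → run B
t=24: queue=[G,D,E,H,F] q_used=0 → run G
t=25: queue=[G,D,E,H,F] q_used=1 → run G
t=26: queue=[D,E,H,F] q_used=0 → run D
t=27: queue=[E,H,F] q_used=0 → run E
t=28: queue=[H,F] q_used=0 → run H
t=29: queue=[F] q_used=0 → run F
t=30: queue=[F] q_used=1 → run F
t=31: queue=[F] q_used=2 → run F
t=32: queue=[F] q_used=0 → run F
t=33: queue=[F] q_used=1 → run F
t=34: (idle)
t=35: (idle)
t=36: (idle)
t=37: (idle)
t=38: (idle)
t=39: (idle)
t=40: (idle)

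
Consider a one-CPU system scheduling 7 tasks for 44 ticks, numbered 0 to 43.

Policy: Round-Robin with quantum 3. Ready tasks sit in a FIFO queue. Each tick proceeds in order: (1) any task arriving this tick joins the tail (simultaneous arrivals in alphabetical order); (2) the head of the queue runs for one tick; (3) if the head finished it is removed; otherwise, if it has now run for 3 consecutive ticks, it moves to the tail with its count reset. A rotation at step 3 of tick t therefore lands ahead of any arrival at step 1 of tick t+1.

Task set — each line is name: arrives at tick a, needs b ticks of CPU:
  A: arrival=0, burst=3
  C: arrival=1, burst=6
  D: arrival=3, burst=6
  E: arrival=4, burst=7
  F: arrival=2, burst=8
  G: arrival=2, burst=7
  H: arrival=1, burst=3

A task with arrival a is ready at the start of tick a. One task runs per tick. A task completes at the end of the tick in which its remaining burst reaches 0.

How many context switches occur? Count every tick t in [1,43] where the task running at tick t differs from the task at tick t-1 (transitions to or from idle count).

t=0: queue=[A] q_used=0 → run A
t=1: queue=[A,C,H] q_used=1 → run A
t=2: queue=[A,C,H,F,G] q_used=2 → run A
t=3: queue=[C,H,F,G,D] q_used=0 → run C
t=4: queue=[C,H,F,G,D,E] q_used=1 → run C
t=5: queue=[C,H,F,G,D,E] q_used=2 → run C
t=6: queue=[H,F,G,D,E,C] q_used=0 → run H
t=7: queue=[H,F,G,D,E,C] q_used=1 → run H
t=8: queue=[H,F,G,D,E,C] q_used=2 → run H
t=9: queue=[F,G,D,E,C] q_used=0 → run F
t=10: queue=[F,G,D,E,C] q_used=1 → run F
t=11: queue=[F,G,D,E,C] q_used=2 → run F
t=12: queue=[G,D,E,C,F] q_used=0 → run G
t=13: queue=[G,D,E,C,F] q_used=1 → run G
t=14: queue=[G,D,E,C,F] q_used=2 → run G
t=15: queue=[D,E,C,F,G] q_used=0 → run D
t=16: queue=[D,E,C,F,G] q_used=1 → run D
t=17: queue=[D,E,C,F,G] q_used=2 → run D
t=18: queue=[E,C,F,G,D] q_used=0 → run E
t=19: queue=[E,C,F,G,D] q_used=1 → run E
t=20: queue=[E,C,F,G,D] q_used=2 → run E
t=21: queue=[C,F,G,D,E] q_used=0 → run C
t=22: queue=[C,F,G,D,E] q_used=1 → run C
t=23: queue=[C,F,G,D,E] q_used=2 → run C
t=24: queue=[F,G,D,E] q_used=0 → run F
t=25: queue=[F,G,D,E] q_used=1 → run F
t=26: queue=[F,G,D,E] q_used=2 → run F
t=27: queue=[G,D,E,F] q_used=0 → run G
t=28: queue=[G,D,E,F] q_used=1 → run G
t=29: queue=[G,D,E,F] q_used=2 → run G
t=30: queue=[D,E,F,G] q_used=0 → run D
t=31: queue=[D,E,F,G] q_used=1 → run D
t=32: queue=[D,E,F,G] q_used=2 → run D
t=33: queue=[E,F,G] q_used=0 → run E
t=34: queue=[E,F,G] q_used=1 → run E
t=35: queue=[E,F,G] q_used=2 → run E
t=36: queue=[F,G,E] q_used=0 → run F
t=37: queue=[F,G,E] q_used=1 → run F
t=38: queue=[G,E] q_used=0 → run G
t=39: queue=[E] q_used=0 → run E
t=40: (idle)
t=41: (idle)
t=42: (idle)
t=43: (idle)

context switches = 15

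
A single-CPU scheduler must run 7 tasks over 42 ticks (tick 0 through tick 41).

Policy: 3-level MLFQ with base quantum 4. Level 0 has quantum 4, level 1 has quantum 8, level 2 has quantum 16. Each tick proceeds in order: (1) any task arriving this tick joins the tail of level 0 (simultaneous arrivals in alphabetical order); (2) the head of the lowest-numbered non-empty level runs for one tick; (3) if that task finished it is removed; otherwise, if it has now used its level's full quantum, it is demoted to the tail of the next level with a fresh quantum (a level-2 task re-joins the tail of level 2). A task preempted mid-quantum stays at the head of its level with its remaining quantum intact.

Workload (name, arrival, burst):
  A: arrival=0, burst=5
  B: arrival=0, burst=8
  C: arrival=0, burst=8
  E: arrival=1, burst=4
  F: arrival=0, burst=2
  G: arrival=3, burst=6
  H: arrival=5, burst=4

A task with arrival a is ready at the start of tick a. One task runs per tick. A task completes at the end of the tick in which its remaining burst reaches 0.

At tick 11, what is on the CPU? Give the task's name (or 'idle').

running at tick 11 = C

t=0: L0/L1/L2 = ABCF/-/- → run A
t=1: L0/L1/L2 = ABCFE/-/- → run A
t=2: L0/L1/L2 = ABCFE/-/- → run A
t=3: L0/L1/L2 = ABCFEG/-/- → run A
t=4: L0/L1/L2 = BCFEG/A/- → run B
t=5: L0/L1/L2 = BCFEGH/A/- → run B
t=6: L0/L1/L2 = BCFEGH/A/- → run B
t=7: L0/L1/L2 = BCFEGH/A/- → run B
t=8: L0/L1/L2 = CFEGH/AB/- → run C
t=9: L0/L1/L2 = CFEGH/AB/- → run C
t=10: L0/L1/L2 = CFEGH/AB/- → run C
t=11: L0/L1/L2 = CFEGH/AB/- → run C
t=12: L0/L1/L2 = FEGH/ABC/- → run F
t=13: L0/L1/L2 = FEGH/ABC/- → run F
t=14: L0/L1/L2 = EGH/ABC/- → run E
t=15: L0/L1/L2 = EGH/ABC/- → run E
t=16: L0/L1/L2 = EGH/ABC/- → run E
t=17: L0/L1/L2 = EGH/ABC/- → run E
t=18: L0/L1/L2 = GH/ABC/- → run G
t=19: L0/L1/L2 = GH/ABC/- → run G
t=20: L0/L1/L2 = GH/ABC/- → run G
t=21: L0/L1/L2 = GH/ABC/- → run G
t=22: L0/L1/L2 = H/ABCG/- → run H
t=23: L0/L1/L2 = H/ABCG/- → run H
t=24: L0/L1/L2 = H/ABCG/- → run H
t=25: L0/L1/L2 = H/ABCG/- → run H
t=26: L0/L1/L2 = -/ABCG/- → run A
t=27: L0/L1/L2 = -/BCG/- → run B
t=28: L0/L1/L2 = -/BCG/- → run B
t=29: L0/L1/L2 = -/BCG/- → run B
t=30: L0/L1/L2 = -/BCG/- → run B
t=31: L0/L1/L2 = -/CG/- → run C
t=32: L0/L1/L2 = -/CG/- → run C
t=33: L0/L1/L2 = -/CG/- → run C
t=34: L0/L1/L2 = -/CG/- → run C
t=35: L0/L1/L2 = -/G/- → run G
t=36: L0/L1/L2 = -/G/- → run G
t=37: (idle)
t=38: (idle)
t=39: (idle)
t=40: (idle)
t=41: (idle)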